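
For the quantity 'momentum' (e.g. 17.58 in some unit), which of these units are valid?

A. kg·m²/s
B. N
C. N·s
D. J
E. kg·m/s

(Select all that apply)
C, E

momentum has SI base units: kg * m / s

Checking each option against kg * m / s:
  A. kg·m²/s: ✗ does not match
  B. N: ✗ does not match
  C. N·s: ✓ matches
  D. J: ✗ does not match
  E. kg·m/s: ✓ matches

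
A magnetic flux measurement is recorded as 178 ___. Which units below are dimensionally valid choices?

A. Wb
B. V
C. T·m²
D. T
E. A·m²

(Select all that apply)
A, C

magnetic flux has SI base units: kg * m^2 / (A * s^2)

Checking each option against kg * m^2 / (A * s^2):
  A. Wb: ✓ matches
  B. V: ✗ does not match
  C. T·m²: ✓ matches
  D. T: ✗ does not match
  E. A·m²: ✗ does not match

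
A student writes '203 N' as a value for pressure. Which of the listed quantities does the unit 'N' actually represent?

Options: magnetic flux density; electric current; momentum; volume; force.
force

pressure should have units dimensionally equivalent to kg / (m * s^2) (e.g. Pa).
The given unit 'N' reduces to kg * m / s^2. Of the listed options, that is the dimensionality of force.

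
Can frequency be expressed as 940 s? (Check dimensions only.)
No

frequency has SI base units: 1 / s
s does NOT reduce to 1 / s; a valid unit for frequency would be e.g. Hz.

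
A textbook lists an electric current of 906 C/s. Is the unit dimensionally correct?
Yes

electric current has SI base units: A
C/s reduces to the same SI base units, so it is a valid unit for electric current.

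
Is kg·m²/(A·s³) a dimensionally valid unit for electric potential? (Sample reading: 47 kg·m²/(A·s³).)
Yes

electric potential has SI base units: kg * m^2 / (A * s^3)
kg·m²/(A·s³) reduces to the same SI base units, so it is a valid unit for electric potential.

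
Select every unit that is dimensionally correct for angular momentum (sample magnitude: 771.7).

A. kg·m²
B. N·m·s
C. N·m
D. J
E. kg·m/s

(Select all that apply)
B

angular momentum has SI base units: kg * m^2 / s

Checking each option against kg * m^2 / s:
  A. kg·m²: ✗ does not match
  B. N·m·s: ✓ matches
  C. N·m: ✗ does not match
  D. J: ✗ does not match
  E. kg·m/s: ✗ does not match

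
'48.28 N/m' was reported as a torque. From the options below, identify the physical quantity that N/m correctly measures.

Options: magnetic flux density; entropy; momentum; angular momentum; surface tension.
surface tension

torque should have units dimensionally equivalent to kg * m^2 / s^2 (e.g. N·m).
The given unit 'N/m' reduces to kg / s^2. Of the listed options, that is the dimensionality of surface tension.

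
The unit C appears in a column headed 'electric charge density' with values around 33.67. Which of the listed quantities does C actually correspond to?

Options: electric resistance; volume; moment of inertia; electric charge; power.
electric charge

electric charge density should have units dimensionally equivalent to A * s / m^3 (e.g. C/m³).
The given unit 'C' reduces to A * s. Of the listed options, that is the dimensionality of electric charge.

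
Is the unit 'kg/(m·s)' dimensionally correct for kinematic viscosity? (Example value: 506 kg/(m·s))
No

kinematic viscosity has SI base units: m^2 / s
kg/(m·s) does NOT reduce to m^2 / s; a valid unit for kinematic viscosity would be e.g. m²/s.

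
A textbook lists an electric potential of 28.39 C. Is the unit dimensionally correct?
No

electric potential has SI base units: kg * m^2 / (A * s^3)
C does NOT reduce to kg * m^2 / (A * s^3); a valid unit for electric potential would be e.g. V.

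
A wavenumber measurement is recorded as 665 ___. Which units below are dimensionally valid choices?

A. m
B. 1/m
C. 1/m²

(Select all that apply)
B

wavenumber has SI base units: 1 / m

Checking each option against 1 / m:
  A. m: ✗ does not match
  B. 1/m: ✓ matches
  C. 1/m²: ✗ does not match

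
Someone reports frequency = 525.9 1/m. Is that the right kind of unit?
No

frequency has SI base units: 1 / s
1/m does NOT reduce to 1 / s; a valid unit for frequency would be e.g. Hz.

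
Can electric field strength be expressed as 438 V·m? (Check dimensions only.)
No

electric field strength has SI base units: kg * m / (A * s^3)
V·m does NOT reduce to kg * m / (A * s^3); a valid unit for electric field strength would be e.g. V/m.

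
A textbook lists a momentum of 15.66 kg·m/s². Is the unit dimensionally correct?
No

momentum has SI base units: kg * m / s
kg·m/s² does NOT reduce to kg * m / s; a valid unit for momentum would be e.g. kg·m/s.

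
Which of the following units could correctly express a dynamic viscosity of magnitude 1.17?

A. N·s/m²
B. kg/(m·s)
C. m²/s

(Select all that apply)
A, B

dynamic viscosity has SI base units: kg / (m * s)

Checking each option against kg / (m * s):
  A. N·s/m²: ✓ matches
  B. kg/(m·s): ✓ matches
  C. m²/s: ✗ does not match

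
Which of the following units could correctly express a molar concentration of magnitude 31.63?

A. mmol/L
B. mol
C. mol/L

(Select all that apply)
A, C

molar concentration has SI base units: mol / m^3

Checking each option against mol / m^3:
  A. mmol/L: ✓ matches
  B. mol: ✗ does not match
  C. mol/L: ✓ matches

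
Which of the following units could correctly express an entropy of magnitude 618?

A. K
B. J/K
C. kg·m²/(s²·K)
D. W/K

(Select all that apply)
B, C

entropy has SI base units: kg * m^2 / (s^2 * K)

Checking each option against kg * m^2 / (s^2 * K):
  A. K: ✗ does not match
  B. J/K: ✓ matches
  C. kg·m²/(s²·K): ✓ matches
  D. W/K: ✗ does not match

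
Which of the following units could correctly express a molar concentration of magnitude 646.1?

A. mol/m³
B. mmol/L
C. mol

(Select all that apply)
A, B

molar concentration has SI base units: mol / m^3

Checking each option against mol / m^3:
  A. mol/m³: ✓ matches
  B. mmol/L: ✓ matches
  C. mol: ✗ does not match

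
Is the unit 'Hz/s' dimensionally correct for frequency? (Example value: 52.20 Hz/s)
No

frequency has SI base units: 1 / s
Hz/s does NOT reduce to 1 / s; a valid unit for frequency would be e.g. Hz.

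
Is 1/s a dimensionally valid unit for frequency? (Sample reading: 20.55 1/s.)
Yes

frequency has SI base units: 1 / s
1/s reduces to the same SI base units, so it is a valid unit for frequency.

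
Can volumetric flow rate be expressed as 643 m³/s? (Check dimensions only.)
Yes

volumetric flow rate has SI base units: m^3 / s
m³/s reduces to the same SI base units, so it is a valid unit for volumetric flow rate.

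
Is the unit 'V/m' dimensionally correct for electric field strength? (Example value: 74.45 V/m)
Yes

electric field strength has SI base units: kg * m / (A * s^3)
V/m reduces to the same SI base units, so it is a valid unit for electric field strength.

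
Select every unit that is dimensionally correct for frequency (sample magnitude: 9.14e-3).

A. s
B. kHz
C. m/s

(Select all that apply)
B

frequency has SI base units: 1 / s

Checking each option against 1 / s:
  A. s: ✗ does not match
  B. kHz: ✓ matches
  C. m/s: ✗ does not match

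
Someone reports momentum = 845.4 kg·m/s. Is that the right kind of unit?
Yes

momentum has SI base units: kg * m / s
kg·m/s reduces to the same SI base units, so it is a valid unit for momentum.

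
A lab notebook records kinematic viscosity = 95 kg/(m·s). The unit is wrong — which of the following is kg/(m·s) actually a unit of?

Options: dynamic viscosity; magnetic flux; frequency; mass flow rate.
dynamic viscosity

kinematic viscosity should have units dimensionally equivalent to m^2 / s (e.g. m²/s).
The given unit 'kg/(m·s)' reduces to kg / (m * s). Of the listed options, that is the dimensionality of dynamic viscosity.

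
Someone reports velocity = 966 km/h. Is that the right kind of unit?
Yes

velocity has SI base units: m / s
km/h reduces to the same SI base units, so it is a valid unit for velocity.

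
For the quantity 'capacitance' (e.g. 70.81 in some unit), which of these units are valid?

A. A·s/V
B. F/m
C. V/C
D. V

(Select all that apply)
A

capacitance has SI base units: A^2 * s^4 / (kg * m^2)

Checking each option against A^2 * s^4 / (kg * m^2):
  A. A·s/V: ✓ matches
  B. F/m: ✗ does not match
  C. V/C: ✗ does not match
  D. V: ✗ does not match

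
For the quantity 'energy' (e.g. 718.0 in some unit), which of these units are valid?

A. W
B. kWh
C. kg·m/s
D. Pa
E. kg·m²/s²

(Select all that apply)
B, E

energy has SI base units: kg * m^2 / s^2

Checking each option against kg * m^2 / s^2:
  A. W: ✗ does not match
  B. kWh: ✓ matches
  C. kg·m/s: ✗ does not match
  D. Pa: ✗ does not match
  E. kg·m²/s²: ✓ matches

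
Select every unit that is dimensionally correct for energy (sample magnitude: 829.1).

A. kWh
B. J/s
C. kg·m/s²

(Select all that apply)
A

energy has SI base units: kg * m^2 / s^2

Checking each option against kg * m^2 / s^2:
  A. kWh: ✓ matches
  B. J/s: ✗ does not match
  C. kg·m/s²: ✗ does not match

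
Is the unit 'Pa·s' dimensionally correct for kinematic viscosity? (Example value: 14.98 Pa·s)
No

kinematic viscosity has SI base units: m^2 / s
Pa·s does NOT reduce to m^2 / s; a valid unit for kinematic viscosity would be e.g. m²/s.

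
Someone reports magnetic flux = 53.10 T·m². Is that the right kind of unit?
Yes

magnetic flux has SI base units: kg * m^2 / (A * s^2)
T·m² reduces to the same SI base units, so it is a valid unit for magnetic flux.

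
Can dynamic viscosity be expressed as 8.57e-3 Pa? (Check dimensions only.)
No

dynamic viscosity has SI base units: kg / (m * s)
Pa does NOT reduce to kg / (m * s); a valid unit for dynamic viscosity would be e.g. Pa·s.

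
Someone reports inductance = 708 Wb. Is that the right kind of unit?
No

inductance has SI base units: kg * m^2 / (A^2 * s^2)
Wb does NOT reduce to kg * m^2 / (A^2 * s^2); a valid unit for inductance would be e.g. H.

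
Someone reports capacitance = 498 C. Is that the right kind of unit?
No

capacitance has SI base units: A^2 * s^4 / (kg * m^2)
C does NOT reduce to A^2 * s^4 / (kg * m^2); a valid unit for capacitance would be e.g. F.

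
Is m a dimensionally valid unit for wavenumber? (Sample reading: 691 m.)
No

wavenumber has SI base units: 1 / m
m does NOT reduce to 1 / m; a valid unit for wavenumber would be e.g. 1/m.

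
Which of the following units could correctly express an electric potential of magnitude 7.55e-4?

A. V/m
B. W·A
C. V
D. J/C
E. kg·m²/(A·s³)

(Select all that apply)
C, D, E

electric potential has SI base units: kg * m^2 / (A * s^3)

Checking each option against kg * m^2 / (A * s^3):
  A. V/m: ✗ does not match
  B. W·A: ✗ does not match
  C. V: ✓ matches
  D. J/C: ✓ matches
  E. kg·m²/(A·s³): ✓ matches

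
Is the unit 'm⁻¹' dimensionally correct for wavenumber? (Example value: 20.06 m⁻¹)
Yes

wavenumber has SI base units: 1 / m
m⁻¹ reduces to the same SI base units, so it is a valid unit for wavenumber.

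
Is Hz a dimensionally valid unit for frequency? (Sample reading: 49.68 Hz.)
Yes

frequency has SI base units: 1 / s
Hz reduces to the same SI base units, so it is a valid unit for frequency.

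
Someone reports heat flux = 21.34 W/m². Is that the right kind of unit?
Yes

heat flux has SI base units: kg / s^3
W/m² reduces to the same SI base units, so it is a valid unit for heat flux.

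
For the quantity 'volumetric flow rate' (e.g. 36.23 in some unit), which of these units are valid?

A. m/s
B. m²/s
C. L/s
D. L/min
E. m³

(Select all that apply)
C, D

volumetric flow rate has SI base units: m^3 / s

Checking each option against m^3 / s:
  A. m/s: ✗ does not match
  B. m²/s: ✗ does not match
  C. L/s: ✓ matches
  D. L/min: ✓ matches
  E. m³: ✗ does not match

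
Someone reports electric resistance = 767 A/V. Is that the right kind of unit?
No

electric resistance has SI base units: kg * m^2 / (A^2 * s^3)
A/V does NOT reduce to kg * m^2 / (A^2 * s^3); a valid unit for electric resistance would be e.g. Ω.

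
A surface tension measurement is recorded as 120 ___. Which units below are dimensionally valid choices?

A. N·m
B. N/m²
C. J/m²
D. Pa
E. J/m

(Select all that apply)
C

surface tension has SI base units: kg / s^2

Checking each option against kg / s^2:
  A. N·m: ✗ does not match
  B. N/m²: ✗ does not match
  C. J/m²: ✓ matches
  D. Pa: ✗ does not match
  E. J/m: ✗ does not match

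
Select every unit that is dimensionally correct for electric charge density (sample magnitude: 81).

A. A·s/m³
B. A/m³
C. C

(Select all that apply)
A

electric charge density has SI base units: A * s / m^3

Checking each option against A * s / m^3:
  A. A·s/m³: ✓ matches
  B. A/m³: ✗ does not match
  C. C: ✗ does not match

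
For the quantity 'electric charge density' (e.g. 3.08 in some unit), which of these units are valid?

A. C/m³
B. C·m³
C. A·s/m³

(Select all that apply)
A, C

electric charge density has SI base units: A * s / m^3

Checking each option against A * s / m^3:
  A. C/m³: ✓ matches
  B. C·m³: ✗ does not match
  C. A·s/m³: ✓ matches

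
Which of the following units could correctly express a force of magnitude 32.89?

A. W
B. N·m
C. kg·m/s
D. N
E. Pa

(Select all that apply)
D

force has SI base units: kg * m / s^2

Checking each option against kg * m / s^2:
  A. W: ✗ does not match
  B. N·m: ✗ does not match
  C. kg·m/s: ✗ does not match
  D. N: ✓ matches
  E. Pa: ✗ does not match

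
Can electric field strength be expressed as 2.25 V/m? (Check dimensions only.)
Yes

electric field strength has SI base units: kg * m / (A * s^3)
V/m reduces to the same SI base units, so it is a valid unit for electric field strength.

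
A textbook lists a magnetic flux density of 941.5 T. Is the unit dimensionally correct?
Yes

magnetic flux density has SI base units: kg / (A * s^2)
T reduces to the same SI base units, so it is a valid unit for magnetic flux density.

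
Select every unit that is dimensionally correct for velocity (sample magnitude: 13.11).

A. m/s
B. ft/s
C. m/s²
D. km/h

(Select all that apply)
A, B, D

velocity has SI base units: m / s

Checking each option against m / s:
  A. m/s: ✓ matches
  B. ft/s: ✓ matches
  C. m/s²: ✗ does not match
  D. km/h: ✓ matches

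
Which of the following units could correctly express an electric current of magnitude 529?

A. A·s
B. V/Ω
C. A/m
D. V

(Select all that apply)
B

electric current has SI base units: A

Checking each option against A:
  A. A·s: ✗ does not match
  B. V/Ω: ✓ matches
  C. A/m: ✗ does not match
  D. V: ✗ does not match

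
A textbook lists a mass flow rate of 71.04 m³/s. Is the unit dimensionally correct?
No

mass flow rate has SI base units: kg / s
m³/s does NOT reduce to kg / s; a valid unit for mass flow rate would be e.g. kg/s.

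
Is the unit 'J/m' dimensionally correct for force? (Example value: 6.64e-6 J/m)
Yes

force has SI base units: kg * m / s^2
J/m reduces to the same SI base units, so it is a valid unit for force.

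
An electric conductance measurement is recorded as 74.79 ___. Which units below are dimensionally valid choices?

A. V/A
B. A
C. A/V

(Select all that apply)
C

electric conductance has SI base units: A^2 * s^3 / (kg * m^2)

Checking each option against A^2 * s^3 / (kg * m^2):
  A. V/A: ✗ does not match
  B. A: ✗ does not match
  C. A/V: ✓ matches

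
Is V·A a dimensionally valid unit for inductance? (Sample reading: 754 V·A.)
No

inductance has SI base units: kg * m^2 / (A^2 * s^2)
V·A does NOT reduce to kg * m^2 / (A^2 * s^2); a valid unit for inductance would be e.g. H.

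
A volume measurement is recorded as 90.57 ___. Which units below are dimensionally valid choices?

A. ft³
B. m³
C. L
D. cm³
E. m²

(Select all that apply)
A, B, C, D

volume has SI base units: m^3

Checking each option against m^3:
  A. ft³: ✓ matches
  B. m³: ✓ matches
  C. L: ✓ matches
  D. cm³: ✓ matches
  E. m²: ✗ does not match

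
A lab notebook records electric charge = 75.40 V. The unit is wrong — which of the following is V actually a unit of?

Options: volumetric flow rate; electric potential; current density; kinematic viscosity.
electric potential

electric charge should have units dimensionally equivalent to A * s (e.g. C).
The given unit 'V' reduces to kg * m^2 / (A * s^3). Of the listed options, that is the dimensionality of electric potential.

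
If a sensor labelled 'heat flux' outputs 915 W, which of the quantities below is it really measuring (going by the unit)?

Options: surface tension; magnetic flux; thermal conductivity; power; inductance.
power

heat flux should have units dimensionally equivalent to kg / s^3 (e.g. W/m²).
The given unit 'W' reduces to kg * m^2 / s^3. Of the listed options, that is the dimensionality of power.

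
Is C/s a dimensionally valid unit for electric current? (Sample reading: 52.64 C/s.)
Yes

electric current has SI base units: A
C/s reduces to the same SI base units, so it is a valid unit for electric current.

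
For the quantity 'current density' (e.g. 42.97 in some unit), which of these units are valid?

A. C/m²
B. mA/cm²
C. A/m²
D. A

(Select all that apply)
B, C

current density has SI base units: A / m^2

Checking each option against A / m^2:
  A. C/m²: ✗ does not match
  B. mA/cm²: ✓ matches
  C. A/m²: ✓ matches
  D. A: ✗ does not match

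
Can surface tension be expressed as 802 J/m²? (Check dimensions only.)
Yes

surface tension has SI base units: kg / s^2
J/m² reduces to the same SI base units, so it is a valid unit for surface tension.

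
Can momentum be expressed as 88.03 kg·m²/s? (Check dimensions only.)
No

momentum has SI base units: kg * m / s
kg·m²/s does NOT reduce to kg * m / s; a valid unit for momentum would be e.g. kg·m/s.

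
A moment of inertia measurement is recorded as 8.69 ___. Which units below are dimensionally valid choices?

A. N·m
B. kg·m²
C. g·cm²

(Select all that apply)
B, C

moment of inertia has SI base units: kg * m^2

Checking each option against kg * m^2:
  A. N·m: ✗ does not match
  B. kg·m²: ✓ matches
  C. g·cm²: ✓ matches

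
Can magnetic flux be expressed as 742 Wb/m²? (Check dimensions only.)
No

magnetic flux has SI base units: kg * m^2 / (A * s^2)
Wb/m² does NOT reduce to kg * m^2 / (A * s^2); a valid unit for magnetic flux would be e.g. Wb.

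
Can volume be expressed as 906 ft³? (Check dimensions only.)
Yes

volume has SI base units: m^3
ft³ reduces to the same SI base units, so it is a valid unit for volume.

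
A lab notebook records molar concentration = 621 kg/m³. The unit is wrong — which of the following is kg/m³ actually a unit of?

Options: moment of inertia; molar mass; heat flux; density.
density

molar concentration should have units dimensionally equivalent to mol / m^3 (e.g. mol/m³).
The given unit 'kg/m³' reduces to kg / m^3. Of the listed options, that is the dimensionality of density.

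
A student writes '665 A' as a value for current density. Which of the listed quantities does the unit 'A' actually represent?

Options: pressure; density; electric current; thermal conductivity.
electric current

current density should have units dimensionally equivalent to A / m^2 (e.g. A/m²).
The given unit 'A' reduces to A. Of the listed options, that is the dimensionality of electric current.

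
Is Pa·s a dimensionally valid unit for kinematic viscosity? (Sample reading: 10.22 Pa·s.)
No

kinematic viscosity has SI base units: m^2 / s
Pa·s does NOT reduce to m^2 / s; a valid unit for kinematic viscosity would be e.g. m²/s.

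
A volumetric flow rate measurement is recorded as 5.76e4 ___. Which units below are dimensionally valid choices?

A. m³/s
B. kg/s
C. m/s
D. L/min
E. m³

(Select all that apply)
A, D

volumetric flow rate has SI base units: m^3 / s

Checking each option against m^3 / s:
  A. m³/s: ✓ matches
  B. kg/s: ✗ does not match
  C. m/s: ✗ does not match
  D. L/min: ✓ matches
  E. m³: ✗ does not match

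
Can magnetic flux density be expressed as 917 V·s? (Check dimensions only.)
No

magnetic flux density has SI base units: kg / (A * s^2)
V·s does NOT reduce to kg / (A * s^2); a valid unit for magnetic flux density would be e.g. T.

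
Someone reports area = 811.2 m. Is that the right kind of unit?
No

area has SI base units: m^2
m does NOT reduce to m^2; a valid unit for area would be e.g. m².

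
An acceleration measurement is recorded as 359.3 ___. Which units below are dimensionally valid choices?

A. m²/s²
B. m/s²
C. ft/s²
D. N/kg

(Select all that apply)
B, C, D

acceleration has SI base units: m / s^2

Checking each option against m / s^2:
  A. m²/s²: ✗ does not match
  B. m/s²: ✓ matches
  C. ft/s²: ✓ matches
  D. N/kg: ✓ matches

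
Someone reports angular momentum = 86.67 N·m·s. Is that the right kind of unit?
Yes

angular momentum has SI base units: kg * m^2 / s
N·m·s reduces to the same SI base units, so it is a valid unit for angular momentum.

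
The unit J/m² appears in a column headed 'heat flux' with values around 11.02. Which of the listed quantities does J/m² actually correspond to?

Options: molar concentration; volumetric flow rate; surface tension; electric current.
surface tension

heat flux should have units dimensionally equivalent to kg / s^3 (e.g. W/m²).
The given unit 'J/m²' reduces to kg / s^2. Of the listed options, that is the dimensionality of surface tension.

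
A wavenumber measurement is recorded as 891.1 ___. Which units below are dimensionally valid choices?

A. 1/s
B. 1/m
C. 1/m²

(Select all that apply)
B

wavenumber has SI base units: 1 / m

Checking each option against 1 / m:
  A. 1/s: ✗ does not match
  B. 1/m: ✓ matches
  C. 1/m²: ✗ does not match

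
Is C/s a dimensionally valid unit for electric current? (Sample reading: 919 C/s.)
Yes

electric current has SI base units: A
C/s reduces to the same SI base units, so it is a valid unit for electric current.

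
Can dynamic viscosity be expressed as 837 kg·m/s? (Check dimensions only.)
No

dynamic viscosity has SI base units: kg / (m * s)
kg·m/s does NOT reduce to kg / (m * s); a valid unit for dynamic viscosity would be e.g. Pa·s.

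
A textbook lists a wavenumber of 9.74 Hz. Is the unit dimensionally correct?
No

wavenumber has SI base units: 1 / m
Hz does NOT reduce to 1 / m; a valid unit for wavenumber would be e.g. 1/m.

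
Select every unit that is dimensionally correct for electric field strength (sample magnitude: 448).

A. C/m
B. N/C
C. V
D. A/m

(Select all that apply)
B

electric field strength has SI base units: kg * m / (A * s^3)

Checking each option against kg * m / (A * s^3):
  A. C/m: ✗ does not match
  B. N/C: ✓ matches
  C. V: ✗ does not match
  D. A/m: ✗ does not match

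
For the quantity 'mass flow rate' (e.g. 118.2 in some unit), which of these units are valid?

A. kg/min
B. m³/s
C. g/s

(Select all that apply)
A, C

mass flow rate has SI base units: kg / s

Checking each option against kg / s:
  A. kg/min: ✓ matches
  B. m³/s: ✗ does not match
  C. g/s: ✓ matches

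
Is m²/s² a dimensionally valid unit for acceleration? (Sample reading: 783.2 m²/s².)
No

acceleration has SI base units: m / s^2
m²/s² does NOT reduce to m / s^2; a valid unit for acceleration would be e.g. m/s².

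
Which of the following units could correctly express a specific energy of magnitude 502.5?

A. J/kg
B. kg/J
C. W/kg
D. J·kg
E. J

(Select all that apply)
A

specific energy has SI base units: m^2 / s^2

Checking each option against m^2 / s^2:
  A. J/kg: ✓ matches
  B. kg/J: ✗ does not match
  C. W/kg: ✗ does not match
  D. J·kg: ✗ does not match
  E. J: ✗ does not match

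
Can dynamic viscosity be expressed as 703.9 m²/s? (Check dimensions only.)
No

dynamic viscosity has SI base units: kg / (m * s)
m²/s does NOT reduce to kg / (m * s); a valid unit for dynamic viscosity would be e.g. Pa·s.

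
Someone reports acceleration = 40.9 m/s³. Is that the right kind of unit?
No

acceleration has SI base units: m / s^2
m/s³ does NOT reduce to m / s^2; a valid unit for acceleration would be e.g. m/s².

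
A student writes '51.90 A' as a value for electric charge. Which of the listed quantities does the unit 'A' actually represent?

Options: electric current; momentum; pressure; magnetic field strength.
electric current

electric charge should have units dimensionally equivalent to A * s (e.g. C).
The given unit 'A' reduces to A. Of the listed options, that is the dimensionality of electric current.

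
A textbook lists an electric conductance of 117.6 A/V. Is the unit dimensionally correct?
Yes

electric conductance has SI base units: A^2 * s^3 / (kg * m^2)
A/V reduces to the same SI base units, so it is a valid unit for electric conductance.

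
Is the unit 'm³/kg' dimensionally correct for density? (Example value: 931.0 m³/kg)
No

density has SI base units: kg / m^3
m³/kg does NOT reduce to kg / m^3; a valid unit for density would be e.g. kg/m³.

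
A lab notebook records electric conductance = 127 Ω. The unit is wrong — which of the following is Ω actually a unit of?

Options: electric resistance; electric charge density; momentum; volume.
electric resistance

electric conductance should have units dimensionally equivalent to A^2 * s^3 / (kg * m^2) (e.g. S).
The given unit 'Ω' reduces to kg * m^2 / (A^2 * s^3). Of the listed options, that is the dimensionality of electric resistance.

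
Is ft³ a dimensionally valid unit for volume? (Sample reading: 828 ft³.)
Yes

volume has SI base units: m^3
ft³ reduces to the same SI base units, so it is a valid unit for volume.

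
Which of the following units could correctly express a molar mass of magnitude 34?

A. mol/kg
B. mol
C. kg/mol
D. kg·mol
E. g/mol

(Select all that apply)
C, E

molar mass has SI base units: kg / mol

Checking each option against kg / mol:
  A. mol/kg: ✗ does not match
  B. mol: ✗ does not match
  C. kg/mol: ✓ matches
  D. kg·mol: ✗ does not match
  E. g/mol: ✓ matches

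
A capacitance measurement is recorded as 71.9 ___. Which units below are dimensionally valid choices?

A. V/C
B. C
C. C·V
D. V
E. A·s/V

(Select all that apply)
E

capacitance has SI base units: A^2 * s^4 / (kg * m^2)

Checking each option against A^2 * s^4 / (kg * m^2):
  A. V/C: ✗ does not match
  B. C: ✗ does not match
  C. C·V: ✗ does not match
  D. V: ✗ does not match
  E. A·s/V: ✓ matches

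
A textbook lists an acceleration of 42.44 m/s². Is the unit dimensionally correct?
Yes

acceleration has SI base units: m / s^2
m/s² reduces to the same SI base units, so it is a valid unit for acceleration.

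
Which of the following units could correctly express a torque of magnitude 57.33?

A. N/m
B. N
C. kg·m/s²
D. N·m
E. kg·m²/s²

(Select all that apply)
D, E

torque has SI base units: kg * m^2 / s^2

Checking each option against kg * m^2 / s^2:
  A. N/m: ✗ does not match
  B. N: ✗ does not match
  C. kg·m/s²: ✗ does not match
  D. N·m: ✓ matches
  E. kg·m²/s²: ✓ matches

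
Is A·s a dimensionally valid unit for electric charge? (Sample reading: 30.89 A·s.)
Yes

electric charge has SI base units: A * s
A·s reduces to the same SI base units, so it is a valid unit for electric charge.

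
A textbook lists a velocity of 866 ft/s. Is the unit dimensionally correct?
Yes

velocity has SI base units: m / s
ft/s reduces to the same SI base units, so it is a valid unit for velocity.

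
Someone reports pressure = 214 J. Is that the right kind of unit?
No

pressure has SI base units: kg / (m * s^2)
J does NOT reduce to kg / (m * s^2); a valid unit for pressure would be e.g. Pa.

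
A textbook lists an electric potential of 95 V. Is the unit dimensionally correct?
Yes

electric potential has SI base units: kg * m^2 / (A * s^3)
V reduces to the same SI base units, so it is a valid unit for electric potential.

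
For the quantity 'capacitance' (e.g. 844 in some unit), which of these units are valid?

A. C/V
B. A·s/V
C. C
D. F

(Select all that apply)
A, B, D

capacitance has SI base units: A^2 * s^4 / (kg * m^2)

Checking each option against A^2 * s^4 / (kg * m^2):
  A. C/V: ✓ matches
  B. A·s/V: ✓ matches
  C. C: ✗ does not match
  D. F: ✓ matches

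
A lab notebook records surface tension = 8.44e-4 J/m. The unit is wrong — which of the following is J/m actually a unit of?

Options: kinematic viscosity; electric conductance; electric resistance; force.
force

surface tension should have units dimensionally equivalent to kg / s^2 (e.g. N/m).
The given unit 'J/m' reduces to kg * m / s^2. Of the listed options, that is the dimensionality of force.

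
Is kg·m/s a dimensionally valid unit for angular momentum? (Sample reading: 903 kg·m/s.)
No

angular momentum has SI base units: kg * m^2 / s
kg·m/s does NOT reduce to kg * m^2 / s; a valid unit for angular momentum would be e.g. kg·m²/s.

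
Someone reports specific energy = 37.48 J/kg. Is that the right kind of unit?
Yes

specific energy has SI base units: m^2 / s^2
J/kg reduces to the same SI base units, so it is a valid unit for specific energy.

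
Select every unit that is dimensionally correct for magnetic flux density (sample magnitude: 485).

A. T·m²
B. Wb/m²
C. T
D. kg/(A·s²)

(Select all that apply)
B, C, D

magnetic flux density has SI base units: kg / (A * s^2)

Checking each option against kg / (A * s^2):
  A. T·m²: ✗ does not match
  B. Wb/m²: ✓ matches
  C. T: ✓ matches
  D. kg/(A·s²): ✓ matches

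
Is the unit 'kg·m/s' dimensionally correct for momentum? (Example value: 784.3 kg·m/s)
Yes

momentum has SI base units: kg * m / s
kg·m/s reduces to the same SI base units, so it is a valid unit for momentum.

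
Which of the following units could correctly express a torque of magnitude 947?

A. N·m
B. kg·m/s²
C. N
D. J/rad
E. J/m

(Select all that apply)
A, D

torque has SI base units: kg * m^2 / s^2

Checking each option against kg * m^2 / s^2:
  A. N·m: ✓ matches
  B. kg·m/s²: ✗ does not match
  C. N: ✗ does not match
  D. J/rad: ✓ matches
  E. J/m: ✗ does not match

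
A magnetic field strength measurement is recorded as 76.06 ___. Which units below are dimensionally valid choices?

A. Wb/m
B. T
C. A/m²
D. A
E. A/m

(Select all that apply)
E

magnetic field strength has SI base units: A / m

Checking each option against A / m:
  A. Wb/m: ✗ does not match
  B. T: ✗ does not match
  C. A/m²: ✗ does not match
  D. A: ✗ does not match
  E. A/m: ✓ matches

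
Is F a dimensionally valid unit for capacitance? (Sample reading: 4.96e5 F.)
Yes

capacitance has SI base units: A^2 * s^4 / (kg * m^2)
F reduces to the same SI base units, so it is a valid unit for capacitance.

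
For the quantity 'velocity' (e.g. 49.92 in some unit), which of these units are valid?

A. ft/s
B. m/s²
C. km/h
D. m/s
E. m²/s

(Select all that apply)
A, C, D

velocity has SI base units: m / s

Checking each option against m / s:
  A. ft/s: ✓ matches
  B. m/s²: ✗ does not match
  C. km/h: ✓ matches
  D. m/s: ✓ matches
  E. m²/s: ✗ does not match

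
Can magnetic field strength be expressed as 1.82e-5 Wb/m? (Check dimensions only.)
No

magnetic field strength has SI base units: A / m
Wb/m does NOT reduce to A / m; a valid unit for magnetic field strength would be e.g. A/m.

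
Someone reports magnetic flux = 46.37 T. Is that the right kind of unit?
No

magnetic flux has SI base units: kg * m^2 / (A * s^2)
T does NOT reduce to kg * m^2 / (A * s^2); a valid unit for magnetic flux would be e.g. Wb.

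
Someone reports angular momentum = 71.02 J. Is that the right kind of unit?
No

angular momentum has SI base units: kg * m^2 / s
J does NOT reduce to kg * m^2 / s; a valid unit for angular momentum would be e.g. kg·m²/s.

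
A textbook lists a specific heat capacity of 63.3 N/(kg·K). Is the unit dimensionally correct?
No

specific heat capacity has SI base units: m^2 / (s^2 * K)
N/(kg·K) does NOT reduce to m^2 / (s^2 * K); a valid unit for specific heat capacity would be e.g. J/(kg·K).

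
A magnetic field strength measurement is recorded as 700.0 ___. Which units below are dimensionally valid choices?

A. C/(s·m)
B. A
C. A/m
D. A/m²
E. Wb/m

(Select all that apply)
A, C

magnetic field strength has SI base units: A / m

Checking each option against A / m:
  A. C/(s·m): ✓ matches
  B. A: ✗ does not match
  C. A/m: ✓ matches
  D. A/m²: ✗ does not match
  E. Wb/m: ✗ does not match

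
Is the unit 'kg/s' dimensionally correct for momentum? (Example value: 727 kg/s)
No

momentum has SI base units: kg * m / s
kg/s does NOT reduce to kg * m / s; a valid unit for momentum would be e.g. kg·m/s.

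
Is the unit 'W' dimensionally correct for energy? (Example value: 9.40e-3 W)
No

energy has SI base units: kg * m^2 / s^2
W does NOT reduce to kg * m^2 / s^2; a valid unit for energy would be e.g. J.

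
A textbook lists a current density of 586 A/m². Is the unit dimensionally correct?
Yes

current density has SI base units: A / m^2
A/m² reduces to the same SI base units, so it is a valid unit for current density.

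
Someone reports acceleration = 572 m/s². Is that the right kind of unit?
Yes

acceleration has SI base units: m / s^2
m/s² reduces to the same SI base units, so it is a valid unit for acceleration.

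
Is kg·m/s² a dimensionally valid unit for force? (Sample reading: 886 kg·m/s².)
Yes

force has SI base units: kg * m / s^2
kg·m/s² reduces to the same SI base units, so it is a valid unit for force.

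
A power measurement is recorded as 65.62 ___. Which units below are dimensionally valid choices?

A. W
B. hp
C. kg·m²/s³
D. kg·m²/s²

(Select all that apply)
A, B, C

power has SI base units: kg * m^2 / s^3

Checking each option against kg * m^2 / s^3:
  A. W: ✓ matches
  B. hp: ✓ matches
  C. kg·m²/s³: ✓ matches
  D. kg·m²/s²: ✗ does not match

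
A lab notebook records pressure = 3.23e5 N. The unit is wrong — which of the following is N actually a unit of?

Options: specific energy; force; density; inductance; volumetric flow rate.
force

pressure should have units dimensionally equivalent to kg / (m * s^2) (e.g. Pa).
The given unit 'N' reduces to kg * m / s^2. Of the listed options, that is the dimensionality of force.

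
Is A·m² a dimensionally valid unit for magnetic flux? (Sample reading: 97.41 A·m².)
No

magnetic flux has SI base units: kg * m^2 / (A * s^2)
A·m² does NOT reduce to kg * m^2 / (A * s^2); a valid unit for magnetic flux would be e.g. Wb.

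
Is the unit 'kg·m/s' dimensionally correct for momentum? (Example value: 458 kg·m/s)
Yes

momentum has SI base units: kg * m / s
kg·m/s reduces to the same SI base units, so it is a valid unit for momentum.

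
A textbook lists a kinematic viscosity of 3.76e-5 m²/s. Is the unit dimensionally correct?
Yes

kinematic viscosity has SI base units: m^2 / s
m²/s reduces to the same SI base units, so it is a valid unit for kinematic viscosity.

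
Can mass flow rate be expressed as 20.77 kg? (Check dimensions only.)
No

mass flow rate has SI base units: kg / s
kg does NOT reduce to kg / s; a valid unit for mass flow rate would be e.g. kg/s.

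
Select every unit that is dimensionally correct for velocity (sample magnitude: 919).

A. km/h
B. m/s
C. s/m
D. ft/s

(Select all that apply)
A, B, D

velocity has SI base units: m / s

Checking each option against m / s:
  A. km/h: ✓ matches
  B. m/s: ✓ matches
  C. s/m: ✗ does not match
  D. ft/s: ✓ matches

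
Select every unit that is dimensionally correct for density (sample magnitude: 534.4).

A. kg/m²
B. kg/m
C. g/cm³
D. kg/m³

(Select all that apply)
C, D

density has SI base units: kg / m^3

Checking each option against kg / m^3:
  A. kg/m²: ✗ does not match
  B. kg/m: ✗ does not match
  C. g/cm³: ✓ matches
  D. kg/m³: ✓ matches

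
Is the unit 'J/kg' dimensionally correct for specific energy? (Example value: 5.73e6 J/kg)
Yes

specific energy has SI base units: m^2 / s^2
J/kg reduces to the same SI base units, so it is a valid unit for specific energy.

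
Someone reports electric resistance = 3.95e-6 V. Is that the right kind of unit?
No

electric resistance has SI base units: kg * m^2 / (A^2 * s^3)
V does NOT reduce to kg * m^2 / (A^2 * s^3); a valid unit for electric resistance would be e.g. Ω.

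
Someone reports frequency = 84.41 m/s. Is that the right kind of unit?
No

frequency has SI base units: 1 / s
m/s does NOT reduce to 1 / s; a valid unit for frequency would be e.g. Hz.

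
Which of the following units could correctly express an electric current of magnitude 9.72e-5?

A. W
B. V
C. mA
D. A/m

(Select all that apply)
C

electric current has SI base units: A

Checking each option against A:
  A. W: ✗ does not match
  B. V: ✗ does not match
  C. mA: ✓ matches
  D. A/m: ✗ does not match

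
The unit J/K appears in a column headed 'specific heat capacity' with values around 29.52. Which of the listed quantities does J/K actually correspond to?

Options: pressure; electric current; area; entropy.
entropy

specific heat capacity should have units dimensionally equivalent to m^2 / (s^2 * K) (e.g. J/(kg·K)).
The given unit 'J/K' reduces to kg * m^2 / (s^2 * K). Of the listed options, that is the dimensionality of entropy.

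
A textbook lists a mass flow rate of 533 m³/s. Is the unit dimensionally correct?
No

mass flow rate has SI base units: kg / s
m³/s does NOT reduce to kg / s; a valid unit for mass flow rate would be e.g. kg/s.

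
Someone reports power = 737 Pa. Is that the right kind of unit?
No

power has SI base units: kg * m^2 / s^3
Pa does NOT reduce to kg * m^2 / s^3; a valid unit for power would be e.g. W.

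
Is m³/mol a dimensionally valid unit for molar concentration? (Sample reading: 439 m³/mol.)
No

molar concentration has SI base units: mol / m^3
m³/mol does NOT reduce to mol / m^3; a valid unit for molar concentration would be e.g. mol/m³.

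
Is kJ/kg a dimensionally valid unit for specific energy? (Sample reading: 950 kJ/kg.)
Yes

specific energy has SI base units: m^2 / s^2
kJ/kg reduces to the same SI base units, so it is a valid unit for specific energy.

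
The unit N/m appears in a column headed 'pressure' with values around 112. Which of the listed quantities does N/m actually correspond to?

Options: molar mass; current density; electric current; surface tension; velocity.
surface tension

pressure should have units dimensionally equivalent to kg / (m * s^2) (e.g. Pa).
The given unit 'N/m' reduces to kg / s^2. Of the listed options, that is the dimensionality of surface tension.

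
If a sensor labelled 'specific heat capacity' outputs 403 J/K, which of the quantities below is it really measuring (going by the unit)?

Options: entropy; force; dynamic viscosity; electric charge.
entropy

specific heat capacity should have units dimensionally equivalent to m^2 / (s^2 * K) (e.g. J/(kg·K)).
The given unit 'J/K' reduces to kg * m^2 / (s^2 * K). Of the listed options, that is the dimensionality of entropy.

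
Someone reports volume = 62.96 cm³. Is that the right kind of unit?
Yes

volume has SI base units: m^3
cm³ reduces to the same SI base units, so it is a valid unit for volume.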